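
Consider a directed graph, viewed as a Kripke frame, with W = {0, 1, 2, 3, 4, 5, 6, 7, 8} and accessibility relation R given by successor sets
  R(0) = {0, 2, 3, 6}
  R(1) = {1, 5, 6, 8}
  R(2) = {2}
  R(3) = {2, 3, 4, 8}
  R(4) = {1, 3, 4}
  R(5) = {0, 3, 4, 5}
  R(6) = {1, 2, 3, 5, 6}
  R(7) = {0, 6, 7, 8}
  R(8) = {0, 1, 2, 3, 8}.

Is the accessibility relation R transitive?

No

Transitive: no — 0 R 3 and 3 R 4, but not 0 R 4.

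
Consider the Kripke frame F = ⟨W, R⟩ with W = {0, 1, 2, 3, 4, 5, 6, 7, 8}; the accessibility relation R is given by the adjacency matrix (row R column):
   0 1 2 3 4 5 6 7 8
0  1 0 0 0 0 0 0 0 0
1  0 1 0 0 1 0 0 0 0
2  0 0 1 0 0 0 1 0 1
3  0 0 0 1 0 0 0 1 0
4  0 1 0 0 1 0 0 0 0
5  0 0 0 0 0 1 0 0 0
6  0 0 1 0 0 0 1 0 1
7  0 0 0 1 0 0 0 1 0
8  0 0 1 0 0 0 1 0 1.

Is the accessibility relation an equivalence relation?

Yes

Reflexive: yes — every world is R-related to itself.
Symmetric: yes — every pair in R has its reverse in R.
Transitive: yes — every two-step R-path is closed by a direct edge.
So R is an equivalence relation.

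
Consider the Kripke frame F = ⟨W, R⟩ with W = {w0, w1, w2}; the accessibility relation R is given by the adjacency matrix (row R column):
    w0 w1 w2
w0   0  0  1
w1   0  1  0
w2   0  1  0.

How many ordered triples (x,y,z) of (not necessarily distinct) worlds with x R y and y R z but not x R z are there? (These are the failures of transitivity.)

Enumerating: (w0,w2,w1).

1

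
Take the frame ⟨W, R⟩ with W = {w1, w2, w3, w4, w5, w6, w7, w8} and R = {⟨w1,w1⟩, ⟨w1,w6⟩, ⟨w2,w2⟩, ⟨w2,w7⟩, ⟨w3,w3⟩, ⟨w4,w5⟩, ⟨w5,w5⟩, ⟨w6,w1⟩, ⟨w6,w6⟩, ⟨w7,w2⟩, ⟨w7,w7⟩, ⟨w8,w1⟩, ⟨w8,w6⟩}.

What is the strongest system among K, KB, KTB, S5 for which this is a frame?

Symmetric (axiom B): no — w4 R w5 but not w5 R w4.
Reflexive (axiom T): no — w4 is not related to itself.
Euclidean (axiom 5): yes — any two successors of a common world are R-related.
So F validates K; KB would additionally require R to be symmetric. The strongest is K.

K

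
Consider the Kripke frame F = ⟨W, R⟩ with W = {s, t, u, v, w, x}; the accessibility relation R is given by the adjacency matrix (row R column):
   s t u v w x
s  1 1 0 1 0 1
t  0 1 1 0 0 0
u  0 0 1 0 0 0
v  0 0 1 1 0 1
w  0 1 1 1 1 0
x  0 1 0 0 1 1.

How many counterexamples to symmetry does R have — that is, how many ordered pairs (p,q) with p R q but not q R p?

11

Enumerating: (s,t), (s,v), (s,x), (t,u), (v,u), (v,x), (w,t), (w,u), (w,v), (x,t), (x,w).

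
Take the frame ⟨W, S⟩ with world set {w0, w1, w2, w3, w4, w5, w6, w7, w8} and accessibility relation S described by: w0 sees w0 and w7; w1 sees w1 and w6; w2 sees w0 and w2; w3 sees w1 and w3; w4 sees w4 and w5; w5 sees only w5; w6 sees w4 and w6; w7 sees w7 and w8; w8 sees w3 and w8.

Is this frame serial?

Serial: yes — every world has a successor (e.g. w0 S w0).

Yes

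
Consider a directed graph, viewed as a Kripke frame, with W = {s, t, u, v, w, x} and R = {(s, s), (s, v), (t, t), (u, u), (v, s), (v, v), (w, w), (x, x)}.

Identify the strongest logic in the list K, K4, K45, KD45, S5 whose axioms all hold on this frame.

Transitive (axiom 4): yes — every two-step R-path is closed by a direct edge.
Euclidean (axiom 5): yes — any two successors of a common world are R-related.
Serial (axiom D): yes — every world has a successor (e.g. s R s).
Reflexive (axiom T): yes — every world is R-related to itself.
So F validates K, K4, K45, KD45, S5. The strongest is S5.

S5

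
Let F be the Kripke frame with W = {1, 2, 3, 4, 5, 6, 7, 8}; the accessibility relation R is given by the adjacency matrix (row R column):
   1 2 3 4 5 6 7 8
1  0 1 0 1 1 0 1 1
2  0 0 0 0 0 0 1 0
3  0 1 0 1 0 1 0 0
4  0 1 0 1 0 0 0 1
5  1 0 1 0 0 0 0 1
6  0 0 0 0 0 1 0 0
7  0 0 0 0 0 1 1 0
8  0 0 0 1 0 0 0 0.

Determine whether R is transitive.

No

Transitive: no — 1 R 5 and 5 R 3, but not 1 R 3.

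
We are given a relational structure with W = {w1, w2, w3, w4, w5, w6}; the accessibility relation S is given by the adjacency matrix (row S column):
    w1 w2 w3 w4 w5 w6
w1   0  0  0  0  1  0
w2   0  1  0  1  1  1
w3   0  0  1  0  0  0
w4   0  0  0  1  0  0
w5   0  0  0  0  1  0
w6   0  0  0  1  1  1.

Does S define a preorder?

No

Reflexive: no — w1 is not related to itself.
Transitive: yes — every two-step S-path is closed by a direct edge.
So S is not a preorder.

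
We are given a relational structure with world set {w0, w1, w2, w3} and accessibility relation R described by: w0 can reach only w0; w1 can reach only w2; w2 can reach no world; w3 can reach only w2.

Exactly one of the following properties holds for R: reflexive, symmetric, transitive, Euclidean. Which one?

Reflexive: no — w1 is not related to itself.
Symmetric: no — w1 R w2 but not w2 R w1.
Transitive: yes — every two-step R-path is closed by a direct edge.
Euclidean: no — w1 R w2 and w1 R w2, but not w2 R w2.
Only transitive holds.

transitive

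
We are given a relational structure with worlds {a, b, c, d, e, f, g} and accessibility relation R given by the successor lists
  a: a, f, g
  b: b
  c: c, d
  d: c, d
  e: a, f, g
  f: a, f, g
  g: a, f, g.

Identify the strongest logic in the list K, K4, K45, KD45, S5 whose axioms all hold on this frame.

Transitive (axiom 4): yes — every two-step R-path is closed by a direct edge.
Euclidean (axiom 5): yes — any two successors of a common world are R-related.
Serial (axiom D): yes — every world has a successor (e.g. a R a).
Reflexive (axiom T): no — e is not related to itself.
So F validates K, K4, K45, KD45; S5 would additionally require R to be reflexive. The strongest is KD45.

KD45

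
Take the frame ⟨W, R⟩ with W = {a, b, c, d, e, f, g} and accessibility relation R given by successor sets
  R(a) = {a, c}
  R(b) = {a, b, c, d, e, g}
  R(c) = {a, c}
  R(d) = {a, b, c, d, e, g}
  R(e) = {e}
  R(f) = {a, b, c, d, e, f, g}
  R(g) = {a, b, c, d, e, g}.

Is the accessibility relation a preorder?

Yes

Reflexive: yes — every world is R-related to itself.
Transitive: yes — every two-step R-path is closed by a direct edge.
So R is a preorder.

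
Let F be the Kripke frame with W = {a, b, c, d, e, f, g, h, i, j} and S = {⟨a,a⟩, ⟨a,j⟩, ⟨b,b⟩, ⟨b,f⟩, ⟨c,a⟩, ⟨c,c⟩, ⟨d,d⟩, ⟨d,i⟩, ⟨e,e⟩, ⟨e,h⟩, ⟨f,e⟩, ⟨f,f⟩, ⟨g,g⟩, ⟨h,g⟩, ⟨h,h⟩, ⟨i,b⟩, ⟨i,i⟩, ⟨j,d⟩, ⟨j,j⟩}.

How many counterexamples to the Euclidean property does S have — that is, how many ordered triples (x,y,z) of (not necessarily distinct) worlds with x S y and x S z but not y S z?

Enumerating: (a,j,a), (b,f,b), (c,a,c), (d,i,d), (e,h,e), (f,e,f), (h,g,h), (i,b,i), (j,d,j).

9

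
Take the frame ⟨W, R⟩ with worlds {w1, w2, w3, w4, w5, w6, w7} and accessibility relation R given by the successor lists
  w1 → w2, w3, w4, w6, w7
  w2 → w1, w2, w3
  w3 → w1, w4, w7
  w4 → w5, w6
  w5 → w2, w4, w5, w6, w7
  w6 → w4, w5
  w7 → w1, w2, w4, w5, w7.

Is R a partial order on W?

No

Reflexive: no — w1 is not related to itself.
Transitive: no — w1 R w4 and w4 R w5, but not w1 R w5.
Antisymmetric: no — w1 R w2 and w2 R w1 with w1 ≠ w2.
So R is not a partial order.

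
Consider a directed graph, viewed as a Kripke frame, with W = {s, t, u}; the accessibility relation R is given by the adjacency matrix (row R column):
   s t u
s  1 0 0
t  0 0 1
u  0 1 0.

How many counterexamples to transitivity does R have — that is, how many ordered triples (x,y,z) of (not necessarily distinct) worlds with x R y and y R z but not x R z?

2

Enumerating: (t,u,t), (u,t,u).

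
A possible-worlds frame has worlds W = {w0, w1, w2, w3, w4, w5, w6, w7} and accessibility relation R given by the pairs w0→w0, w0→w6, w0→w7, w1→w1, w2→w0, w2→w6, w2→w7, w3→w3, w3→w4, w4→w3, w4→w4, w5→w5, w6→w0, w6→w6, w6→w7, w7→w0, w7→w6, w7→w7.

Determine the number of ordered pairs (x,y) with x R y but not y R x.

Enumerating: (w2,w0), (w2,w6), (w2,w7).

3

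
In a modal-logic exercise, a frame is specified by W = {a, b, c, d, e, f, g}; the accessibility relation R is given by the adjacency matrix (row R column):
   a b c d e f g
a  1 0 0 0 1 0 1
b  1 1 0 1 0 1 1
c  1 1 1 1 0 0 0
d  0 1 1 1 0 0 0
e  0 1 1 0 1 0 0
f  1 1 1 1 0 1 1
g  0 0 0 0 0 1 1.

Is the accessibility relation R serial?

Yes

Serial: yes — every world has a successor (e.g. a R a).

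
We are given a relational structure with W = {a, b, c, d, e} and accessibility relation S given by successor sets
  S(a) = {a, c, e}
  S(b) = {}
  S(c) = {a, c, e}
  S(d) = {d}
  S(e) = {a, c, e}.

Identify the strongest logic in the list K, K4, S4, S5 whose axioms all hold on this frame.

Transitive (axiom 4): yes — every two-step S-path is closed by a direct edge.
Reflexive (axiom T): no — b is not related to itself.
Euclidean (axiom 5): yes — any two successors of a common world are S-related.
So F validates K, K4; S4 would additionally require S to be reflexive. The strongest is K4.

K4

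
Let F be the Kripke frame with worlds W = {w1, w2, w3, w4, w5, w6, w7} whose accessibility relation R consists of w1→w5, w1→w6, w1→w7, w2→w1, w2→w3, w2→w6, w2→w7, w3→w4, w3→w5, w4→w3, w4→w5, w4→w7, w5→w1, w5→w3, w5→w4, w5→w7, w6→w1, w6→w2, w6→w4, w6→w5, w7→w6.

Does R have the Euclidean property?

Euclidean: no — w1 R w5 and w1 R w6, but not w5 R w6.

No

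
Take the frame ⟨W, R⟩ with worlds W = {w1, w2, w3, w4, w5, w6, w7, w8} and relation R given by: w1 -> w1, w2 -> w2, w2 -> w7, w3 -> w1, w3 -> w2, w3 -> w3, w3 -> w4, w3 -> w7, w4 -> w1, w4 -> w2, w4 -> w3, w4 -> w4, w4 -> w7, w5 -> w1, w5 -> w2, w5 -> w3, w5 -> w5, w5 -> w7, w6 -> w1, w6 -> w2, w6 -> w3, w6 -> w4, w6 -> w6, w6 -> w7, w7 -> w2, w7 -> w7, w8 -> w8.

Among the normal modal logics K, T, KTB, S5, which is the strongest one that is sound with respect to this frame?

Reflexive (axiom T): yes — every world is R-related to itself.
Symmetric (axiom B): no — w3 R w1 but not w1 R w3.
Euclidean (axiom 5): no — w3 R w1 and w3 R w2, but not w1 R w2.
So F validates K, T; KTB would additionally require R to be symmetric. The strongest is T.

T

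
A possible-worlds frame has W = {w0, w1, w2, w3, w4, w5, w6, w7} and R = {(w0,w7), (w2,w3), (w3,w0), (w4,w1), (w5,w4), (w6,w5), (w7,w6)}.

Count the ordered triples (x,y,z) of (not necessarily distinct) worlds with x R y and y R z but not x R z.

Enumerating: (w0,w7,w6), (w2,w3,w0), (w3,w0,w7), (w5,w4,w1), (w6,w5,w4), (w7,w6,w5).

6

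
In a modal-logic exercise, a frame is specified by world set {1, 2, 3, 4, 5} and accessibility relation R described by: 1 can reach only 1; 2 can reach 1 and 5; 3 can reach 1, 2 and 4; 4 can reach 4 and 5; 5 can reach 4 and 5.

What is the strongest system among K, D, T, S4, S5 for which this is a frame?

Serial (axiom D): yes — every world has a successor (e.g. 1 R 1).
Reflexive (axiom T): no — 2 is not related to itself.
Transitive (axiom 4): no — 2 R 5 and 5 R 4, but not 2 R 4.
Euclidean (axiom 5): no — 2 R 1 and 2 R 5, but not 1 R 5.
So F validates K, D; T would additionally require R to be reflexive. The strongest is D.

D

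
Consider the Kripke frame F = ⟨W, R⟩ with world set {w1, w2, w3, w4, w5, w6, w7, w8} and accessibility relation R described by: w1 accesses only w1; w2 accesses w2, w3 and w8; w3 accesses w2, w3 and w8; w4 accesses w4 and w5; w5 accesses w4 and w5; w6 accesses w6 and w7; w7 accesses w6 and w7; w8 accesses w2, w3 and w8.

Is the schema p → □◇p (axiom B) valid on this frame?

Yes

By correspondence theory, B is valid on a frame iff R is symmetric.
Symmetric: yes — every pair in R has its reverse in R.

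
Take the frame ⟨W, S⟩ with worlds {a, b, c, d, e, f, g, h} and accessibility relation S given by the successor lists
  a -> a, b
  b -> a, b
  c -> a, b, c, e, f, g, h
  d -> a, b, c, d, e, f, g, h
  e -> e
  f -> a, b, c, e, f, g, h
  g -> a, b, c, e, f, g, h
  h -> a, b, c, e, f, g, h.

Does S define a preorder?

Yes

Reflexive: yes — every world is S-related to itself.
Transitive: yes — every two-step S-path is closed by a direct edge.
So S is a preorder.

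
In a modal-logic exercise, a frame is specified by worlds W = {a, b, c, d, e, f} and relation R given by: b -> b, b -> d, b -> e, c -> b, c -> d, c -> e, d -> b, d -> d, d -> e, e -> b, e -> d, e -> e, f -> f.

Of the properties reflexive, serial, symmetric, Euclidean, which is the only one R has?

Euclidean

Reflexive: no — a is not related to itself.
Serial: no — a has no R-successor.
Symmetric: no — c R b but not b R c.
Euclidean: yes — any two successors of a common world are R-related.
Only Euclidean holds.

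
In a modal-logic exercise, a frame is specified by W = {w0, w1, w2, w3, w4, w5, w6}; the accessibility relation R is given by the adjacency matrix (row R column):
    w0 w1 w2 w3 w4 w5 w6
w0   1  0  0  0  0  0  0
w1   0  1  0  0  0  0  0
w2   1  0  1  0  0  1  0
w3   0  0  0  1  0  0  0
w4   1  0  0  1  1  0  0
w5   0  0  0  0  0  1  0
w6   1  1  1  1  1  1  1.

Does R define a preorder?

Reflexive: yes — every world is R-related to itself.
Transitive: yes — every two-step R-path is closed by a direct edge.
So R is a preorder.

Yes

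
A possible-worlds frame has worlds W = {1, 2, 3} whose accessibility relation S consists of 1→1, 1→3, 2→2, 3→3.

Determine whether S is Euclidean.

Euclidean: no — 1 S 3 and 1 S 1, but not 3 S 1.

No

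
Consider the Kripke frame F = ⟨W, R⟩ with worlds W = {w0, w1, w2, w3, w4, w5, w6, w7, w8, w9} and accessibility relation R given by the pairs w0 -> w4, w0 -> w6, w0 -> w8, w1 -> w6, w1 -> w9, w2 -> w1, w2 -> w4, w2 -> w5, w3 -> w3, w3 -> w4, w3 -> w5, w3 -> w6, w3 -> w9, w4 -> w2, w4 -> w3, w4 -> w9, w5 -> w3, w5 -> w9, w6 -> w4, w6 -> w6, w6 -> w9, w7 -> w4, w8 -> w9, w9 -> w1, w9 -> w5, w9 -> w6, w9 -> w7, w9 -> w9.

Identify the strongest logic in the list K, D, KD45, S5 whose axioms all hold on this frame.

Serial (axiom D): yes — every world has a successor (e.g. w0 R w4).
Euclidean (axiom 5): no — w0 R w4 and w0 R w6, but not w4 R w6.
Transitive (axiom 4): no — w0 R w4 and w4 R w2, but not w0 R w2.
Reflexive (axiom T): no — w0 is not related to itself.
So F validates K, D; KD45 would additionally require R to be Euclidean and transitive. The strongest is D.

D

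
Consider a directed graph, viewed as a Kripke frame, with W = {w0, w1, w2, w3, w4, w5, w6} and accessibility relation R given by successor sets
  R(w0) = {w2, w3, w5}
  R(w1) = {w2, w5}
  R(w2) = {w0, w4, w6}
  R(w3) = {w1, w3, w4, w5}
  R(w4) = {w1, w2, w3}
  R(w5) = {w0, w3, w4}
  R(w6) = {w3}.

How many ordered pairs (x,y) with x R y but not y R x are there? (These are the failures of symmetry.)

8

Enumerating: (w0,w3), (w1,w2), (w1,w5), (w2,w6), (w3,w1), (w4,w1), (w5,w4), (w6,w3).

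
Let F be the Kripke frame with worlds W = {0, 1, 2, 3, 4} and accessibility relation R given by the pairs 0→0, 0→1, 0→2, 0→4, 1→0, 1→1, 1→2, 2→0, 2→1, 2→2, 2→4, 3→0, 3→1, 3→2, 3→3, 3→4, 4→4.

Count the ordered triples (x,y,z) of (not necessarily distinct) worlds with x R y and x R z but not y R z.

Enumerating: (0,1,4), (0,4,0), (0,4,1), (0,4,2), (2,1,4), (2,4,0), (2,4,1), (2,4,2), (3,0,3), (3,1,3), (3,1,4), (3,2,3), (3,4,0), (3,4,1), (3,4,2), (3,4,3).

16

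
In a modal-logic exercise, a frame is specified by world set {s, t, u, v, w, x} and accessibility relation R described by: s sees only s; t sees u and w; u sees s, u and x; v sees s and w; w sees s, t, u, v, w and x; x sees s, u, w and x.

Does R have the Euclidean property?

No

Euclidean: no — t R u and t R w, but not u R w.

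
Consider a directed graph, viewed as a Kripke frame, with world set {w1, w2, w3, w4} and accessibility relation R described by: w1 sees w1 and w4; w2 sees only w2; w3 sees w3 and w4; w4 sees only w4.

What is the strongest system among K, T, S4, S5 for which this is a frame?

S4

Reflexive (axiom T): yes — every world is R-related to itself.
Transitive (axiom 4): yes — every two-step R-path is closed by a direct edge.
Euclidean (axiom 5): no — w1 R w4 and w1 R w1, but not w4 R w1.
So F validates K, T, S4; S5 would additionally require R to be Euclidean. The strongest is S4.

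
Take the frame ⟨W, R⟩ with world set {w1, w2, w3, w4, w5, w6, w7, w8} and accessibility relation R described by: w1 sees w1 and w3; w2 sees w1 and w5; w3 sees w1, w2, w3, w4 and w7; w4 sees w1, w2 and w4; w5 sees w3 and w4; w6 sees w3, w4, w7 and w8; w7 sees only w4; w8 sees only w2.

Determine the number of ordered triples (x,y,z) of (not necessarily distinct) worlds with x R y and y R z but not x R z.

Enumerating: (w1,w3,w2), (w1,w3,w4), (w1,w3,w7), (w2,w1,w3), (w2,w5,w3), (w2,w5,w4), (w3,w2,w5), (w4,w1,w3), (w4,w2,w5), (w5,w3,w1), (w5,w3,w2), (w5,w3,w7), … and 11 more.
Total: 23.

23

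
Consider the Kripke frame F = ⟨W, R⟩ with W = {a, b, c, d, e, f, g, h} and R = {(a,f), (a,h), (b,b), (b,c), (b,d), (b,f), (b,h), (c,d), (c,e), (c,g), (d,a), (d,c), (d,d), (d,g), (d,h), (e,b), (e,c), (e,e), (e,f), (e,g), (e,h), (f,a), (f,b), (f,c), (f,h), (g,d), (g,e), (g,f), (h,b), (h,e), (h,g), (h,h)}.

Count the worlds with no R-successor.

0

R is serial; there are no such worlds.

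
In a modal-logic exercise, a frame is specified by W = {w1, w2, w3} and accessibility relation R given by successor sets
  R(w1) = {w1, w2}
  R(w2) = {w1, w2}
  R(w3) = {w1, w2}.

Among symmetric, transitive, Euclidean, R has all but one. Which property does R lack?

Symmetric: no — w3 R w1 but not w1 R w3.
Transitive: yes — every two-step R-path is closed by a direct edge.
Euclidean: yes — any two successors of a common world are R-related.
Only symmetric fails.

symmetric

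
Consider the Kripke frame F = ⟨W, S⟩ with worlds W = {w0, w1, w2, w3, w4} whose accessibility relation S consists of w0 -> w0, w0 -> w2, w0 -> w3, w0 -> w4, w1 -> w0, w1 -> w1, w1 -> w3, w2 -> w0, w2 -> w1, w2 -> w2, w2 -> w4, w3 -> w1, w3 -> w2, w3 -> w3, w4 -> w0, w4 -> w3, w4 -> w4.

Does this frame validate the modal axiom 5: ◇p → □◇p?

No

The schema 5 characterises exactly the Euclidean frames.
Euclidean: no — w0 S w2 and w0 S w3, but not w2 S w3.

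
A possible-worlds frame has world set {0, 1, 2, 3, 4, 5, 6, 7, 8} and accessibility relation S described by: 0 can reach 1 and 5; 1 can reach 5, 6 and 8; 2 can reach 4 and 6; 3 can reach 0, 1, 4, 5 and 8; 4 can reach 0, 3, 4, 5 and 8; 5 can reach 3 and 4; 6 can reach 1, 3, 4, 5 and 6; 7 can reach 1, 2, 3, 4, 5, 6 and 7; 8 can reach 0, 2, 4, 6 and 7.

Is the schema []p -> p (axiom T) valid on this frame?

No

The schema T characterises exactly the reflexive frames.
Reflexive: no — 0 is not related to itself.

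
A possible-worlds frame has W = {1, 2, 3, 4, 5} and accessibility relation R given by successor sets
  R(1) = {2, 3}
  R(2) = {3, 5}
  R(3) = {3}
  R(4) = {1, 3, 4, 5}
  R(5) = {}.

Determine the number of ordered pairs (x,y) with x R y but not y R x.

Enumerating: (1,2), (1,3), (2,3), (2,5), (4,1), (4,3), (4,5).

7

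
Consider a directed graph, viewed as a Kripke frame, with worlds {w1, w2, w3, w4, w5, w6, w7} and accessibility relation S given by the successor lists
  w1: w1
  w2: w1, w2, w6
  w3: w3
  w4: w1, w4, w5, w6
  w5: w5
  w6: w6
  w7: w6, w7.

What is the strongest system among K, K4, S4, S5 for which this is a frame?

S4

Transitive (axiom 4): yes — every two-step S-path is closed by a direct edge.
Reflexive (axiom T): yes — every world is S-related to itself.
Euclidean (axiom 5): no — w2 S w1 and w2 S w6, but not w1 S w6.
So F validates K, K4, S4; S5 would additionally require S to be Euclidean. The strongest is S4.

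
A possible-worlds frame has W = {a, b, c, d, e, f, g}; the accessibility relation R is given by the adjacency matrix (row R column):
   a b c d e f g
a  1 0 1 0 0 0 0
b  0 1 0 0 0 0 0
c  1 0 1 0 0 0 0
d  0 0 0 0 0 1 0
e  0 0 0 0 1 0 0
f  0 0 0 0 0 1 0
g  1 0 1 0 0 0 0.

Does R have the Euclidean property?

Yes

Euclidean: yes — any two successors of a common world are R-related.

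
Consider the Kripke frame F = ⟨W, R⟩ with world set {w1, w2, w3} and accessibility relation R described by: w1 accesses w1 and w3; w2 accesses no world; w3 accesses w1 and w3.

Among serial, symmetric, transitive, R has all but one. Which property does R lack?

serial

Serial: no — w2 has no R-successor.
Symmetric: yes — every pair in R has its reverse in R.
Transitive: yes — every two-step R-path is closed by a direct edge.
Only serial fails.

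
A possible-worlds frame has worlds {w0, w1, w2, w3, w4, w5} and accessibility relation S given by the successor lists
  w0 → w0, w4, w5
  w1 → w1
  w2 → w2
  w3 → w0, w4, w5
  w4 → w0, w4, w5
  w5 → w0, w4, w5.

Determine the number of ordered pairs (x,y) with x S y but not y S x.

Enumerating: (w3,w0), (w3,w4), (w3,w5).

3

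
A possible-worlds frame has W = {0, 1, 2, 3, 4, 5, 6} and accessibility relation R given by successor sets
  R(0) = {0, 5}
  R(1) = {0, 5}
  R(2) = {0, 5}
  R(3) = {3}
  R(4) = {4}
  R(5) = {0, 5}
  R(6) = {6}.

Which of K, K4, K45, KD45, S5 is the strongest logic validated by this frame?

KD45

Transitive (axiom 4): yes — every two-step R-path is closed by a direct edge.
Euclidean (axiom 5): yes — any two successors of a common world are R-related.
Serial (axiom D): yes — every world has a successor (e.g. 0 R 0).
Reflexive (axiom T): no — 1 is not related to itself.
So F validates K, K4, K45, KD45; S5 would additionally require R to be reflexive. The strongest is KD45.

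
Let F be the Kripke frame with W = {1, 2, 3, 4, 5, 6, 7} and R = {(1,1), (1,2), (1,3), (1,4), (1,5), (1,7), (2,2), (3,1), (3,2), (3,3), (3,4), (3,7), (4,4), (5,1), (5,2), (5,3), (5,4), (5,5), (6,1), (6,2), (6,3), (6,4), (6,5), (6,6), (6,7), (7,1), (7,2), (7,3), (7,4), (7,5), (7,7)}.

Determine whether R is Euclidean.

Euclidean: no — 1 R 2 and 1 R 3, but not 2 R 3.

No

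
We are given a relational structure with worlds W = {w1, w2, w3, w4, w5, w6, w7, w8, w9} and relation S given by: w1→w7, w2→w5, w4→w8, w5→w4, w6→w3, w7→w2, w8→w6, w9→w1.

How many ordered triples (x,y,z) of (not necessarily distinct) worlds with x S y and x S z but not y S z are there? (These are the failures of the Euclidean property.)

Enumerating: (w1,w7,w7), (w2,w5,w5), (w4,w8,w8), (w5,w4,w4), (w6,w3,w3), (w7,w2,w2), (w8,w6,w6), (w9,w1,w1).

8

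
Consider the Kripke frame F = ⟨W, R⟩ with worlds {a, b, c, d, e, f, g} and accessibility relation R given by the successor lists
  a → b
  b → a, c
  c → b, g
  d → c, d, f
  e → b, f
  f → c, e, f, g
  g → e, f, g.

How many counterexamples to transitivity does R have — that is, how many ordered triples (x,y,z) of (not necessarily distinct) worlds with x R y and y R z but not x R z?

Enumerating: (a,b,a), (a,b,c), (b,a,b), (b,c,b), (b,c,g), (c,b,a), (c,b,c), (c,g,e), (c,g,f), (d,c,b), (d,c,g), (d,f,e), … and 10 more.
Total: 22.

22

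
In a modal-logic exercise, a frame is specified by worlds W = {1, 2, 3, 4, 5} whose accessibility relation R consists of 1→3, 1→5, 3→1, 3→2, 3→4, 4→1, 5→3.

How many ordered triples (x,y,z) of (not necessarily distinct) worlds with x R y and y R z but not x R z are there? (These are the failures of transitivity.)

Enumerating: (1,3,1), (1,3,2), (1,3,4), (3,1,3), (3,1,5), (4,1,3), (4,1,5), (5,3,1), (5,3,2), (5,3,4).

10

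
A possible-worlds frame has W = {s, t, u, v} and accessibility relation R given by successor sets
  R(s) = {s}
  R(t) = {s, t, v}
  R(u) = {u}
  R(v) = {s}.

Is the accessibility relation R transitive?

Yes

Transitive: yes — every two-step R-path is closed by a direct edge.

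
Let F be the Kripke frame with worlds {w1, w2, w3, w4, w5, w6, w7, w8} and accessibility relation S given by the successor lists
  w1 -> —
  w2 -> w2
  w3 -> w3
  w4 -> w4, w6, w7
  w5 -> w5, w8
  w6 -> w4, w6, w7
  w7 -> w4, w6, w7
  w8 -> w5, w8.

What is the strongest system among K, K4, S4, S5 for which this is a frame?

K4

Transitive (axiom 4): yes — every two-step S-path is closed by a direct edge.
Reflexive (axiom T): no — w1 is not related to itself.
Euclidean (axiom 5): yes — any two successors of a common world are S-related.
So F validates K, K4; S4 would additionally require S to be reflexive. The strongest is K4.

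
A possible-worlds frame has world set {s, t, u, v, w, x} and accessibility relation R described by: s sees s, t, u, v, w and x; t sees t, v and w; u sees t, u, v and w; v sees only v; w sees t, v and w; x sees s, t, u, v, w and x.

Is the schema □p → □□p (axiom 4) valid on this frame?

Yes

Axiom 4 corresponds to the accessibility relation being transitive.
Transitive: yes — every two-step R-path is closed by a direct edge.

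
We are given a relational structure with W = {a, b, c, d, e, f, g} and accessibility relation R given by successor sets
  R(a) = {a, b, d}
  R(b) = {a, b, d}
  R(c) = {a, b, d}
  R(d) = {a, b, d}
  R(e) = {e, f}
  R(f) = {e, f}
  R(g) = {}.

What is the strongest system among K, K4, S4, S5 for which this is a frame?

Transitive (axiom 4): yes — every two-step R-path is closed by a direct edge.
Reflexive (axiom T): no — c is not related to itself.
Euclidean (axiom 5): yes — any two successors of a common world are R-related.
So F validates K, K4; S4 would additionally require R to be reflexive. The strongest is K4.

K4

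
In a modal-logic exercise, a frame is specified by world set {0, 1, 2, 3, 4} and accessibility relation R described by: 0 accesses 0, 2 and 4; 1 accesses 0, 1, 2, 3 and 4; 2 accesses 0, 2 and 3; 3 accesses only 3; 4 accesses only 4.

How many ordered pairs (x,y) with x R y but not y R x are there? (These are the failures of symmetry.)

6

Enumerating: (0,4), (1,0), (1,2), (1,3), (1,4), (2,3).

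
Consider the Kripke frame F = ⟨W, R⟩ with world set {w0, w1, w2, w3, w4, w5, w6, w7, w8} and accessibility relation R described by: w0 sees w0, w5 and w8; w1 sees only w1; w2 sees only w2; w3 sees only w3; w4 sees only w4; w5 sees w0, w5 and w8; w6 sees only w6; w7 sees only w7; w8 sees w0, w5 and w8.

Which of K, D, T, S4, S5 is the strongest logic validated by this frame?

Serial (axiom D): yes — every world has a successor (e.g. w0 R w0).
Reflexive (axiom T): yes — every world is R-related to itself.
Transitive (axiom 4): yes — every two-step R-path is closed by a direct edge.
Euclidean (axiom 5): yes — any two successors of a common world are R-related.
So F validates K, D, T, S4, S5. The strongest is S5.

S5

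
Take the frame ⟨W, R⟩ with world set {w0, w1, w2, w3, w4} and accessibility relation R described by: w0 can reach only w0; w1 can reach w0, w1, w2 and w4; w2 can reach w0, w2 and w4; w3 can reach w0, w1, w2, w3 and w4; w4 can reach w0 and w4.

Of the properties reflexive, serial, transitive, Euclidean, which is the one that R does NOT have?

Euclidean

Reflexive: yes — every world is R-related to itself.
Serial: yes — every world has a successor (e.g. w0 R w0).
Transitive: yes — every two-step R-path is closed by a direct edge.
Euclidean: no — w1 R w0 and w1 R w2, but not w0 R w2.
Only Euclidean fails.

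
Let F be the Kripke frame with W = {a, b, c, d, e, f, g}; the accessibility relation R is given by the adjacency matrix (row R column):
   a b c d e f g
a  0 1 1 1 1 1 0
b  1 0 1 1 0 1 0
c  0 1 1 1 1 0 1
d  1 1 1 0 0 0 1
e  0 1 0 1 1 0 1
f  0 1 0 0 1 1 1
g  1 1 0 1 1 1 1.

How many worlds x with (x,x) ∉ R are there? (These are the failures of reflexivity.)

Enumerating: a, b, d.

3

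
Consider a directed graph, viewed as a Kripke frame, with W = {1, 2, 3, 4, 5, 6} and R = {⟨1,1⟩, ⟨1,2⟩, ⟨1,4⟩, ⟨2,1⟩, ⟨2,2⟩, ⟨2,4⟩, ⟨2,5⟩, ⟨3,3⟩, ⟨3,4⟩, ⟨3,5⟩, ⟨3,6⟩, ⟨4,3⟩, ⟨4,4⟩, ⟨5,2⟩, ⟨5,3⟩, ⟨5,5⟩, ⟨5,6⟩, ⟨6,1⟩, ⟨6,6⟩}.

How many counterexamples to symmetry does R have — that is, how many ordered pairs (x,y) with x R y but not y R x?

Enumerating: (1,4), (2,4), (3,6), (5,6), (6,1).

5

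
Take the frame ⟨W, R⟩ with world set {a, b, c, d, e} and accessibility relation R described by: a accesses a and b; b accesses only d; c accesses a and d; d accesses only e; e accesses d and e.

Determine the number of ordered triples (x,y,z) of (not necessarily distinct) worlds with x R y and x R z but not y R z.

7

Enumerating: (a,b,a), (a,b,b), (b,d,d), (c,a,d), (c,d,a), (c,d,d), (e,d,d).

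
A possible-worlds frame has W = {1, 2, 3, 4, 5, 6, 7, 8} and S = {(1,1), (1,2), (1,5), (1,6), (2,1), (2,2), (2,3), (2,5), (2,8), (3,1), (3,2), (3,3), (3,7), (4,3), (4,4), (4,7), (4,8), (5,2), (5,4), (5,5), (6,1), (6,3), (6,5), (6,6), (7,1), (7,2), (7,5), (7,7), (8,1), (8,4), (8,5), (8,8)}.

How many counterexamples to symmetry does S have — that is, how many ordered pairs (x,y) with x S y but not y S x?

Enumerating: (1,5), (2,8), (3,1), (3,7), (4,3), (4,7), (5,4), (6,3), (6,5), (7,1), (7,2), (7,5), (8,1), (8,5).

14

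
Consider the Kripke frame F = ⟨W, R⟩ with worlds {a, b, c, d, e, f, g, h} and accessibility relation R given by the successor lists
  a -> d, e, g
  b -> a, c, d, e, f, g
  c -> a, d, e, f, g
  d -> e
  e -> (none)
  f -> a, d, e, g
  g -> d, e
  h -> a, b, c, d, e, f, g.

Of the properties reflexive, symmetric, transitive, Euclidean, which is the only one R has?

Reflexive: no — a is not related to itself.
Symmetric: no — a R d but not d R a.
Transitive: yes — every two-step R-path is closed by a direct edge.
Euclidean: no — a R d and a R g, but not d R g.
Only transitive holds.

transitive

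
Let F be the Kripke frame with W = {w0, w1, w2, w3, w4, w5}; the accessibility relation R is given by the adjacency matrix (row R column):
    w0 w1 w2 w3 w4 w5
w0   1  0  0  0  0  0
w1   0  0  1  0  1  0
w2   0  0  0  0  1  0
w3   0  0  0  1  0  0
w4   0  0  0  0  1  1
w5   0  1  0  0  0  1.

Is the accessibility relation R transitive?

No

Transitive: no — w1 R w4 and w4 R w5, but not w1 R w5.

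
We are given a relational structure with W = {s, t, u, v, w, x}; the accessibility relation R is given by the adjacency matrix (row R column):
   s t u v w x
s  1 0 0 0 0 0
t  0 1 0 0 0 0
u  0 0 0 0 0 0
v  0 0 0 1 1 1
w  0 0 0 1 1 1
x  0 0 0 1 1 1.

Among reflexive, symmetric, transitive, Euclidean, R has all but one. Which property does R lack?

reflexive

Reflexive: no — u is not related to itself.
Symmetric: yes — every pair in R has its reverse in R.
Transitive: yes — every two-step R-path is closed by a direct edge.
Euclidean: yes — any two successors of a common world are R-related.
Only reflexive fails.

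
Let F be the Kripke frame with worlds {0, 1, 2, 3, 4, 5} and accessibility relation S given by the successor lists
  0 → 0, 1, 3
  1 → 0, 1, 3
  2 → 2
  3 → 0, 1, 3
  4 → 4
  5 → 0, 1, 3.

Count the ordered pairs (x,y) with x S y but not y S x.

Enumerating: (5,0), (5,1), (5,3).

3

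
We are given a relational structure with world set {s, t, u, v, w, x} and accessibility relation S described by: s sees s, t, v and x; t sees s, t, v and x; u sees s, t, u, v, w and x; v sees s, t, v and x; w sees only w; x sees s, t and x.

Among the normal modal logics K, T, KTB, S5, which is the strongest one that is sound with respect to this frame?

Reflexive (axiom T): yes — every world is S-related to itself.
Symmetric (axiom B): no — u S s but not s S u.
Euclidean (axiom 5): no — s S x and s S v, but not x S v.
So F validates K, T; KTB would additionally require S to be symmetric. The strongest is T.

T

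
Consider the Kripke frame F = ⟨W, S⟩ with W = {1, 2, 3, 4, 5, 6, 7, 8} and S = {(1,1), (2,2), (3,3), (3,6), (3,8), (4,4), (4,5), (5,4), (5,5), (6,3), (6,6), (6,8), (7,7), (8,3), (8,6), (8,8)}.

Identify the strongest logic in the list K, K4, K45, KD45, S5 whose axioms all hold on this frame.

Transitive (axiom 4): yes — every two-step S-path is closed by a direct edge.
Euclidean (axiom 5): yes — any two successors of a common world are S-related.
Serial (axiom D): yes — every world has a successor (e.g. 1 S 1).
Reflexive (axiom T): yes — every world is S-related to itself.
So F validates K, K4, K45, KD45, S5. The strongest is S5.

S5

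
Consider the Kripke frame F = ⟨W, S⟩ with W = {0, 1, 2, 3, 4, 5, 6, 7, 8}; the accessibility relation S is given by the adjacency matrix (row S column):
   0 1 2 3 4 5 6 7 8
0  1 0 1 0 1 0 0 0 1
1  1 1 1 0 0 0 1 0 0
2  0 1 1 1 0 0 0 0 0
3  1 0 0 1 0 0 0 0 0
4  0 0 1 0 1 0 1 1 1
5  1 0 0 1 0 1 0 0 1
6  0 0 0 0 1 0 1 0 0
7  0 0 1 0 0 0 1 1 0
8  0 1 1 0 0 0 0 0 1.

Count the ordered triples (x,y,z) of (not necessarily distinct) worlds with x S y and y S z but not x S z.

31

Enumerating: (0,2,1), (0,2,3), (0,4,6), (0,4,7), (0,8,1), (1,0,4), (1,0,8), (1,2,3), (1,6,4), (2,1,0), (2,1,6), (2,3,0), … and 19 more.
Total: 31.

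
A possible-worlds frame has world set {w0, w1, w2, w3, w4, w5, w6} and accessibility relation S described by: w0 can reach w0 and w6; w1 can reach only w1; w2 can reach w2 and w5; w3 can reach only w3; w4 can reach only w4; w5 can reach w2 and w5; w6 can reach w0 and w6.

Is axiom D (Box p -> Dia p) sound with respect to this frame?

Yes

Axiom D corresponds to the accessibility relation being serial.
Serial: yes — every world has a successor (e.g. w0 S w0).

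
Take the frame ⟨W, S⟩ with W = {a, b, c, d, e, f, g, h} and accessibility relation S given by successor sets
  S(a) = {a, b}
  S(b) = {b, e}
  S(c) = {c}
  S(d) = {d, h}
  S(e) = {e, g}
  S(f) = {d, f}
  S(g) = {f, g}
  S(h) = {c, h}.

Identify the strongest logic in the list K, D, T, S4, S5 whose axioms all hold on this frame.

T

Serial (axiom D): yes — every world has a successor (e.g. a S a).
Reflexive (axiom T): yes — every world is S-related to itself.
Transitive (axiom 4): no — a S b and b S e, but not a S e.
Euclidean (axiom 5): no — a S b and a S a, but not b S a.
So F validates K, D, T; S4 would additionally require S to be transitive. The strongest is T.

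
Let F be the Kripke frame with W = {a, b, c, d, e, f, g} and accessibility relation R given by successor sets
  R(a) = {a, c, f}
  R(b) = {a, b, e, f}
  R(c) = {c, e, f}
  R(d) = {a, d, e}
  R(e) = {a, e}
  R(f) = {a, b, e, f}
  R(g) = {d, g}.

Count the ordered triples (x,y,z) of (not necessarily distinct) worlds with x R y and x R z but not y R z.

18

Enumerating: (a,c,a), (a,f,c), (b,a,b), (b,a,e), (b,e,b), (b,e,f), (c,e,c), (c,e,f), (c,f,c), (d,a,d), (d,a,e), (d,e,d), (e,a,e), (f,a,b), (f,a,e), (f,e,b), (f,e,f), (g,d,g).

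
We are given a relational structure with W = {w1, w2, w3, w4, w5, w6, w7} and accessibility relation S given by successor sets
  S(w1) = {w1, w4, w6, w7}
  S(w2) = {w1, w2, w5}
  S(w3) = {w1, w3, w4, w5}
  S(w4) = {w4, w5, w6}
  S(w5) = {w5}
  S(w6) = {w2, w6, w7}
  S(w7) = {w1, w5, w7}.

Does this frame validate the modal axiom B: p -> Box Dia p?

Axiom B corresponds to the accessibility relation being symmetric.
Symmetric: no — w1 S w4 but not w4 S w1.

No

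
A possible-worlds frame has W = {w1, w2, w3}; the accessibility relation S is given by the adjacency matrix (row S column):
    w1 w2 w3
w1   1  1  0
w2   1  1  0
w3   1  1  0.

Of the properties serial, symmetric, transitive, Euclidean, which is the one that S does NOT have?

Serial: yes — every world has a successor (e.g. w1 S w1).
Symmetric: no — w3 S w1 but not w1 S w3.
Transitive: yes — every two-step S-path is closed by a direct edge.
Euclidean: yes — any two successors of a common world are S-related.
Only symmetric fails.

symmetric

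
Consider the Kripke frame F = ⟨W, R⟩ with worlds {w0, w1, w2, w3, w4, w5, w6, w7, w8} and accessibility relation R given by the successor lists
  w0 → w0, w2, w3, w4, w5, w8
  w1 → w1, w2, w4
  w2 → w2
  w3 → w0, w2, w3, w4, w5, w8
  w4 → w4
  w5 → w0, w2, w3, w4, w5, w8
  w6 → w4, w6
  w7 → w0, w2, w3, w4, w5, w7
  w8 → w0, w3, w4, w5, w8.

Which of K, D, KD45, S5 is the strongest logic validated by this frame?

Serial (axiom D): yes — every world has a successor (e.g. w0 R w0).
Euclidean (axiom 5): no — w0 R w2 and w0 R w3, but not w2 R w3.
Transitive (axiom 4): no — w7 R w0 and w0 R w8, but not w7 R w8.
Reflexive (axiom T): yes — every world is R-related to itself.
So F validates K, D; KD45 would additionally require R to be Euclidean and transitive. The strongest is D.

D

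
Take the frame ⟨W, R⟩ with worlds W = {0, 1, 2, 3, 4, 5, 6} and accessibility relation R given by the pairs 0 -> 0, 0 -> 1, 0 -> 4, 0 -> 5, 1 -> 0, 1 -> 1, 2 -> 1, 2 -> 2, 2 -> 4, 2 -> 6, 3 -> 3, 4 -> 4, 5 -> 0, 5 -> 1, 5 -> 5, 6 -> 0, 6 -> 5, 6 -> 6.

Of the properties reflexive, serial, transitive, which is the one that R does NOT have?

transitive

Reflexive: yes — every world is R-related to itself.
Serial: yes — every world has a successor (e.g. 0 R 0).
Transitive: no — 1 R 0 and 0 R 4, but not 1 R 4.
Only transitive fails.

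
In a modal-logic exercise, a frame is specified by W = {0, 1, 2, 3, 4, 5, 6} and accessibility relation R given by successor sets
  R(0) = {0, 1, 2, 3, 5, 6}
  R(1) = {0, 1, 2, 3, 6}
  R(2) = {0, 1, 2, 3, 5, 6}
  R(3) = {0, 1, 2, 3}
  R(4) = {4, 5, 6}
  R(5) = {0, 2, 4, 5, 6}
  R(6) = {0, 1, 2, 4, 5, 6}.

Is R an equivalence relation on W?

No

Reflexive: yes — every world is R-related to itself.
Symmetric: yes — every pair in R has its reverse in R.
Transitive: no — 0 R 5 and 5 R 4, but not 0 R 4.
So R is not an equivalence relation.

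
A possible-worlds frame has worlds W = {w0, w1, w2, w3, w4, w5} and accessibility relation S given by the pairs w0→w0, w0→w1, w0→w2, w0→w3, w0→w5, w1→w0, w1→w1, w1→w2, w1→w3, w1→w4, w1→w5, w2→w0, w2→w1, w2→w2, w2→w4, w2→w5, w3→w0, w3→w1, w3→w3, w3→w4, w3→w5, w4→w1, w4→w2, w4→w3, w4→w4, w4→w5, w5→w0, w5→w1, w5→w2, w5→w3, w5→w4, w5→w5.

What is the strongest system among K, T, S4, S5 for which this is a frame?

Reflexive (axiom T): yes — every world is S-related to itself.
Transitive (axiom 4): no — w0 S w1 and w1 S w4, but not w0 S w4.
Euclidean (axiom 5): no — w0 S w2 and w0 S w3, but not w2 S w3.
So F validates K, T; S4 would additionally require S to be transitive. The strongest is T.

T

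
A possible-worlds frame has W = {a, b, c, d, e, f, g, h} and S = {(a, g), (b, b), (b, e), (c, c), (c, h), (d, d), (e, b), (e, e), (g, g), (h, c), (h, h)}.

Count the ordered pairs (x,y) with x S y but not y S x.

Enumerating: (a,g).

1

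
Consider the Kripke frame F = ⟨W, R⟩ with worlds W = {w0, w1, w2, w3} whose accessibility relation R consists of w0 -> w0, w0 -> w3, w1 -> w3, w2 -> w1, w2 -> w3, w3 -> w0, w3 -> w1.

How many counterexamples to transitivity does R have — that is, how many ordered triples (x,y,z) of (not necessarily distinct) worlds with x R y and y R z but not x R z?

6

Enumerating: (w0,w3,w1), (w1,w3,w0), (w1,w3,w1), (w2,w3,w0), (w3,w0,w3), (w3,w1,w3).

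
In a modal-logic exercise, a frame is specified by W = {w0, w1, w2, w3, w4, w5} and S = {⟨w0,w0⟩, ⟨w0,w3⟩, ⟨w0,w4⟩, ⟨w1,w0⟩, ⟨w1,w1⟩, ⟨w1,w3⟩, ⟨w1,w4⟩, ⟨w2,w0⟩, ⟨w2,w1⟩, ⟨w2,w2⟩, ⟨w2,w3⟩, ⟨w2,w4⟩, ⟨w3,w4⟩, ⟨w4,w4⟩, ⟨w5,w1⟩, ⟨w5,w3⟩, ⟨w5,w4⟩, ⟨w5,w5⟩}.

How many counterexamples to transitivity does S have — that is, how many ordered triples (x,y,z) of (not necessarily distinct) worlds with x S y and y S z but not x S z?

Enumerating: (w5,w1,w0).

1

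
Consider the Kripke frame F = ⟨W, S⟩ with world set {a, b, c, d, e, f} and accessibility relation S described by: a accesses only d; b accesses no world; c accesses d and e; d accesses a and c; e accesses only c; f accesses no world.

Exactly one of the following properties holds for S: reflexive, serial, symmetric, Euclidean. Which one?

symmetric

Reflexive: no — a is not related to itself.
Serial: no — b has no S-successor.
Symmetric: yes — every pair in S has its reverse in S.
Euclidean: no — c S d and c S e, but not d S e.
Only symmetric holds.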